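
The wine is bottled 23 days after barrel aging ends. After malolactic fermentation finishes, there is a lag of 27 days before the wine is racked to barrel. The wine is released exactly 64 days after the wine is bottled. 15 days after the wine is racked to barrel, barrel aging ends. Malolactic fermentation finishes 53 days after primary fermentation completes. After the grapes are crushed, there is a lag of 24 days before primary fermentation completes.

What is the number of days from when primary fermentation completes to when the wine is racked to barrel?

80 days

Causal path: primary fermentation completes → malolactic fermentation finishes → the wine is racked to barrel.
Total delay along the path: 53 + 27 = 80 days.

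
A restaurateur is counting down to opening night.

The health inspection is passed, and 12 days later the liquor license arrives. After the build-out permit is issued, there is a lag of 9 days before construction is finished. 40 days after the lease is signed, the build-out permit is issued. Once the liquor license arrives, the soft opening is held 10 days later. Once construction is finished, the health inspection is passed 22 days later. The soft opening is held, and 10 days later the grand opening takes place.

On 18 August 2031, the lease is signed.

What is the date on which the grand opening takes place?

29 November 2031

The lease is signed: Aug 18, 2031.
The build-out permit is issued: Aug 18, 2031 + 40 days = Sep 27, 2031.
Construction is finished: Sep 27, 2031 + 9 days = Oct 6, 2031.
The health inspection is passed: Oct 6, 2031 + 22 days = Oct 28, 2031.
The liquor license arrives: Oct 28, 2031 + 12 days = Nov 9, 2031.
The soft opening is held: Nov 9, 2031 + 10 days = Nov 19, 2031.
The grand opening takes place: Nov 19, 2031 + 10 days = Nov 29, 2031.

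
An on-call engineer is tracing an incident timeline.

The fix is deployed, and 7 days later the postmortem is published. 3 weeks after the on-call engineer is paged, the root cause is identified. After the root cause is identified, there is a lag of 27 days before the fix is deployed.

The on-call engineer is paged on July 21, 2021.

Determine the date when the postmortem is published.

September 14, 2021

The on-call engineer is paged: Jul 21, 2021.
The root cause is identified: Jul 21, 2021 + 3 weeks = Aug 11, 2021.
The fix is deployed: Aug 11, 2021 + 27 days = Sep 7, 2021.
The postmortem is published: Sep 7, 2021 + 7 days = Sep 14, 2021.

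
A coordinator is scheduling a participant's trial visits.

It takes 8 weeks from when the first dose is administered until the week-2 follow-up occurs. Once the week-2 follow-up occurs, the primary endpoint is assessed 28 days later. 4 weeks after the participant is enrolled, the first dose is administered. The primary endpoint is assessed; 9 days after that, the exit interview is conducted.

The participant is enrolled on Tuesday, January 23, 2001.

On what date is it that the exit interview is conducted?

Thursday, May 24, 2001

The participant is enrolled: Jan 23, 2001.
The first dose is administered: Jan 23, 2001 + 4 weeks = Feb 20, 2001.
The week-2 follow-up occurs: Feb 20, 2001 + 8 weeks = Apr 17, 2001.
The primary endpoint is assessed: Apr 17, 2001 + 28 days = May 15, 2001.
The exit interview is conducted: May 15, 2001 + 9 days = May 24, 2001.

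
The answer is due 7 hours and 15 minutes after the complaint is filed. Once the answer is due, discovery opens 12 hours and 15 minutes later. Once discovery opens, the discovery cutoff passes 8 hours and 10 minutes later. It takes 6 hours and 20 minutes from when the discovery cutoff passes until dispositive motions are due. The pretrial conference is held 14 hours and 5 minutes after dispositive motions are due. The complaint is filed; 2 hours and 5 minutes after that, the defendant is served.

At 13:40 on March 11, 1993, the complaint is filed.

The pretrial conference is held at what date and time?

The complaint is filed: 13:40 Mar 11, 1993.
The answer is due: 13:40 Mar 11, 1993 + 7h15m = 20:55 Mar 11, 1993.
Discovery opens: 20:55 Mar 11, 1993 + 12h15m = 09:10 Mar 12, 1993.
The discovery cutoff passes: 09:10 Mar 12, 1993 + 8h10m = 17:20 Mar 12, 1993.
Dispositive motions are due: 17:20 Mar 12, 1993 + 6h20m = 23:40 Mar 12, 1993.
The pretrial conference is held: 23:40 Mar 12, 1993 + 14h05m = 13:45 Mar 13, 1993.

13:45 on March 13, 1993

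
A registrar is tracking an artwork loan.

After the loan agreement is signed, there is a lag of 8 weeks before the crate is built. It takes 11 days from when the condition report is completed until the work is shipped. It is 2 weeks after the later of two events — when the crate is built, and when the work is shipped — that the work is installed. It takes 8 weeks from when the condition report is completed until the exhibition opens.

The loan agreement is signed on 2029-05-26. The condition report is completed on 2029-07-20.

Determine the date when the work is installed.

2029-08-14

The loan agreement is signed: May 26, 2029.
The crate is built: May 26, 2029 + 8 weeks = Jul 21, 2029.
The condition report is completed: Jul 20, 2029.
The work is shipped: Jul 20, 2029 + 11 days = Jul 31, 2029.
Both prerequisites met — the crate is built (Jul 21, 2029), the work is shipped (Jul 31, 2029); the later is Jul 31, 2029.
The work is installed: Jul 31, 2029 + 2 weeks = Aug 14, 2029.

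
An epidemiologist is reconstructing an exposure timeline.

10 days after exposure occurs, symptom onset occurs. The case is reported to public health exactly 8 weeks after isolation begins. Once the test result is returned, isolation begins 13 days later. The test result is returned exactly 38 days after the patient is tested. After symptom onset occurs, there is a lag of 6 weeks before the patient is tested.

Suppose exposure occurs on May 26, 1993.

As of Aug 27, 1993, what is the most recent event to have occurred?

Exposure occurs: May 26, 1993.
Symptom onset occurs: May 26, 1993 + 10 days = Jun 5, 1993.
The patient is tested: Jun 5, 1993 + 6 weeks = Jul 17, 1993.
The test result is returned: Jul 17, 1993 + 38 days = Aug 24, 1993.
Isolation begins: Aug 24, 1993 + 13 days = Sep 6, 1993.
The case is reported to public health: Sep 6, 1993 + 8 weeks = Nov 1, 1993.
Aug 27, 1993 falls between when the test result is returned (Aug 24, 1993) and when isolation begins (Sep 6, 1993).

The test result is returned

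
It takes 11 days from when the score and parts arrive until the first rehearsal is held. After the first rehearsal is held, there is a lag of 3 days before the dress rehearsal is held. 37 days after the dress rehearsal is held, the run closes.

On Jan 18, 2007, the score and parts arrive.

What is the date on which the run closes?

Mar 10, 2007

The score and parts arrive: Jan 18, 2007.
The first rehearsal is held: Jan 18, 2007 + 11 days = Jan 29, 2007.
The dress rehearsal is held: Jan 29, 2007 + 3 days = Feb 1, 2007.
The run closes: Feb 1, 2007 + 37 days = Mar 10, 2007.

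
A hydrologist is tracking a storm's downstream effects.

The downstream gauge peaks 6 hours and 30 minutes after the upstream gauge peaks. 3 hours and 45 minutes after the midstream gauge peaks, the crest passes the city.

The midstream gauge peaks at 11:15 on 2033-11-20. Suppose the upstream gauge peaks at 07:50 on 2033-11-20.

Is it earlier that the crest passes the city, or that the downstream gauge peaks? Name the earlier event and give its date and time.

The midstream gauge peaks: 11:15 Nov 20, 2033.
The crest passes the city: 11:15 Nov 20, 2033 + 3h45m = 15:00 Nov 20, 2033.
The upstream gauge peaks: 07:50 Nov 20, 2033.
The downstream gauge peaks: 07:50 Nov 20, 2033 + 6h30m = 14:20 Nov 20, 2033.
Comparing: the crest passes the city at 15:00 Nov 20, 2033 vs the downstream gauge peaks at 14:20 Nov 20, 2033. Earlier: the downstream gauge peaks.

The downstream gauge peaks — 14:20 on 2033-11-20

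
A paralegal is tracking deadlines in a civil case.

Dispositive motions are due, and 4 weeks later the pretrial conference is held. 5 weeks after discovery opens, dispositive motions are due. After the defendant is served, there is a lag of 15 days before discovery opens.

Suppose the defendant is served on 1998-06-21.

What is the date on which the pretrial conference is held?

The defendant is served: Jun 21, 1998.
Discovery opens: Jun 21, 1998 + 15 days = Jul 6, 1998.
Dispositive motions are due: Jul 6, 1998 + 5 weeks = Aug 10, 1998.
The pretrial conference is held: Aug 10, 1998 + 4 weeks = Sep 7, 1998.

1998-09-07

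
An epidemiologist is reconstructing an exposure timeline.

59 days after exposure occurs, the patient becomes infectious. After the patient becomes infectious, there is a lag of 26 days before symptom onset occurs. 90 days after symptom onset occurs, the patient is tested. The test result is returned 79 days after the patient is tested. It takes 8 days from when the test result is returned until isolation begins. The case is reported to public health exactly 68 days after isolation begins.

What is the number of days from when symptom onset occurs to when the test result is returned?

169 days

Causal path: symptom onset occurs → the patient is tested → the test result is returned.
Total delay along the path: 90 + 79 = 169 days.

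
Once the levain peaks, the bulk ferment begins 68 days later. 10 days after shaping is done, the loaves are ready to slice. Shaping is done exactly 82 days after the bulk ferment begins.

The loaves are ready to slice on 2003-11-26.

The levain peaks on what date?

2003-06-19

The loaves are ready to slice: Nov 26, 2003.
Shaping is done: Nov 26, 2003 − 10 days = Nov 16, 2003.
The bulk ferment begins: Nov 16, 2003 − 82 days = Aug 26, 2003.
The levain peaks: Aug 26, 2003 − 68 days = Jun 19, 2003.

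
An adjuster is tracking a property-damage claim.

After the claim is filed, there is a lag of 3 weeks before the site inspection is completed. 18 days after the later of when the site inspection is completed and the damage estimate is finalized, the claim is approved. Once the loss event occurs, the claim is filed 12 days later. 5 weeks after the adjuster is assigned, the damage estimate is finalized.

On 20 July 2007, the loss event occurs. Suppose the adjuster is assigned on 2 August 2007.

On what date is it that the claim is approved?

24 September 2007

The loss event occurs: Jul 20, 2007.
The claim is filed: Jul 20, 2007 + 12 days = Aug 1, 2007.
The site inspection is completed: Aug 1, 2007 + 3 weeks = Aug 22, 2007.
The adjuster is assigned: Aug 2, 2007.
The damage estimate is finalized: Aug 2, 2007 + 5 weeks = Sep 6, 2007.
Both prerequisites met — the site inspection is completed (Aug 22, 2007), the damage estimate is finalized (Sep 6, 2007); the later is Sep 6, 2007.
The claim is approved: Sep 6, 2007 + 18 days = Sep 24, 2007.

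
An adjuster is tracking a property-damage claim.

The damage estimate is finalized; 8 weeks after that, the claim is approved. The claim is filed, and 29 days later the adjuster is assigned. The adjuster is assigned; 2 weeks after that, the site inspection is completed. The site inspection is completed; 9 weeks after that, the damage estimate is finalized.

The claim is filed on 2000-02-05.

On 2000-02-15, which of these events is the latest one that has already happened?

The claim is filed

The claim is filed: Feb 5, 2000.
The adjuster is assigned: Feb 5, 2000 + 29 days = Mar 5, 2000.
The site inspection is completed: Mar 5, 2000 + 2 weeks = Mar 19, 2000.
The damage estimate is finalized: Mar 19, 2000 + 9 weeks = May 21, 2000.
The claim is approved: May 21, 2000 + 8 weeks = Jul 16, 2000.
Feb 15, 2000 falls between when the claim is filed (Feb 5, 2000) and when the adjuster is assigned (Mar 5, 2000).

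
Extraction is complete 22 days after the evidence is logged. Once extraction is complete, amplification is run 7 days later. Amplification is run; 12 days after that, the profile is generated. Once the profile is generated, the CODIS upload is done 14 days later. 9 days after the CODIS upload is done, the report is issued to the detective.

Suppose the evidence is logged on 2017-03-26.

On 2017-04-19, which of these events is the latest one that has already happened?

The evidence is logged: Mar 26, 2017.
Extraction is complete: Mar 26, 2017 + 22 days = Apr 17, 2017.
Amplification is run: Apr 17, 2017 + 7 days = Apr 24, 2017.
The profile is generated: Apr 24, 2017 + 12 days = May 6, 2017.
The CODIS upload is done: May 6, 2017 + 14 days = May 20, 2017.
The report is issued to the detective: May 20, 2017 + 9 days = May 29, 2017.
Apr 19, 2017 falls between when extraction is complete (Apr 17, 2017) and when amplification is run (Apr 24, 2017).

Extraction is complete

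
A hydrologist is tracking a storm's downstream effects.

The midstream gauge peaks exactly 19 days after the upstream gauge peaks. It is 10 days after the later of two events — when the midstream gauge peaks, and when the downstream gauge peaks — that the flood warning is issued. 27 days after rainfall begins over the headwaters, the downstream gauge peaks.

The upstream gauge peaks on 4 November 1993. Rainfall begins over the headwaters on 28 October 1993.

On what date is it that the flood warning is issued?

4 December 1993

The upstream gauge peaks: Nov 4, 1993.
The midstream gauge peaks: Nov 4, 1993 + 19 days = Nov 23, 1993.
Rainfall begins over the headwaters: Oct 28, 1993.
The downstream gauge peaks: Oct 28, 1993 + 27 days = Nov 24, 1993.
Both prerequisites met — the midstream gauge peaks (Nov 23, 1993), the downstream gauge peaks (Nov 24, 1993); the later is Nov 24, 1993.
The flood warning is issued: Nov 24, 1993 + 10 days = Dec 4, 1993.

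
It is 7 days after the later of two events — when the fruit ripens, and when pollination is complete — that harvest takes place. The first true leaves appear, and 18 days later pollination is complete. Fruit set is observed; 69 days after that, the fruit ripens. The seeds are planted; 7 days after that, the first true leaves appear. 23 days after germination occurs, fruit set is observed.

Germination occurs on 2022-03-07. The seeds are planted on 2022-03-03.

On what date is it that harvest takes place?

Germination occurs: Mar 7, 2022.
Fruit set is observed: Mar 7, 2022 + 23 days = Mar 30, 2022.
The fruit ripens: Mar 30, 2022 + 69 days = Jun 7, 2022.
The seeds are planted: Mar 3, 2022.
The first true leaves appear: Mar 3, 2022 + 7 days = Mar 10, 2022.
Pollination is complete: Mar 10, 2022 + 18 days = Mar 28, 2022.
Both prerequisites met — the fruit ripens (Jun 7, 2022), pollination is complete (Mar 28, 2022); the later is Jun 7, 2022.
Harvest takes place: Jun 7, 2022 + 7 days = Jun 14, 2022.

2022-06-14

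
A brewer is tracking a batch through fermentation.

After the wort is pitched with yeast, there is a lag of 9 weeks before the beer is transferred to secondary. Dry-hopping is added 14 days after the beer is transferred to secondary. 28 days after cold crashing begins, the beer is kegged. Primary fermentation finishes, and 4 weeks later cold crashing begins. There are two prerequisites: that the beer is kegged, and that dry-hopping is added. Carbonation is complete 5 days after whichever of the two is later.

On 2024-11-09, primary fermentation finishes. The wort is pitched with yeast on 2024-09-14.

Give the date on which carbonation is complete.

Primary fermentation finishes: Nov 9, 2024.
Cold crashing begins: Nov 9, 2024 + 4 weeks = Dec 7, 2024.
The beer is kegged: Dec 7, 2024 + 28 days = Jan 4, 2025.
The wort is pitched with yeast: Sep 14, 2024.
The beer is transferred to secondary: Sep 14, 2024 + 9 weeks = Nov 16, 2024.
Dry-hopping is added: Nov 16, 2024 + 14 days = Nov 30, 2024.
Both prerequisites met — the beer is kegged (Jan 4, 2025), dry-hopping is added (Nov 30, 2024); the later is Jan 4, 2025.
Carbonation is complete: Jan 4, 2025 + 5 days = Jan 9, 2025.

2025-01-09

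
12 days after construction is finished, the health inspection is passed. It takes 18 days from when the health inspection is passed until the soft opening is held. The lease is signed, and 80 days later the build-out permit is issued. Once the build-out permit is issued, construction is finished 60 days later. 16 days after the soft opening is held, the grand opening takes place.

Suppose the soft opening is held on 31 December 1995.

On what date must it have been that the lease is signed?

14 July 1995

The soft opening is held: Dec 31, 1995.
The health inspection is passed: Dec 31, 1995 − 18 days = Dec 13, 1995.
Construction is finished: Dec 13, 1995 − 12 days = Dec 1, 1995.
The build-out permit is issued: Dec 1, 1995 − 60 days = Oct 2, 1995.
The lease is signed: Oct 2, 1995 − 80 days = Jul 14, 1995.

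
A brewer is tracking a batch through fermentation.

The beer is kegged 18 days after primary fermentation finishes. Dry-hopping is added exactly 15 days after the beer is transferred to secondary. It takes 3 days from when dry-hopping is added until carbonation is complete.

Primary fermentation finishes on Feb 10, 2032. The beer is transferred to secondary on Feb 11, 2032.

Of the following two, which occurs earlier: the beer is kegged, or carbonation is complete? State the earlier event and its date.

The beer is kegged — Feb 28, 2032

Primary fermentation finishes: Feb 10, 2032.
The beer is kegged: Feb 10, 2032 + 18 days = Feb 28, 2032.
The beer is transferred to secondary: Feb 11, 2032.
Dry-hopping is added: Feb 11, 2032 + 15 days = Feb 26, 2032.
Carbonation is complete: Feb 26, 2032 + 3 days = Feb 29, 2032.
Comparing: the beer is kegged on Feb 28, 2032 vs carbonation is complete on Feb 29, 2032. Earlier: the beer is kegged.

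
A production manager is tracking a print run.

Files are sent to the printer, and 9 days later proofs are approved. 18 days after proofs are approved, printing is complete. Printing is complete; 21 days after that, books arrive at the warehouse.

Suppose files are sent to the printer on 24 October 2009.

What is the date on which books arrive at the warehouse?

11 December 2009

Files are sent to the printer: Oct 24, 2009.
Proofs are approved: Oct 24, 2009 + 9 days = Nov 2, 2009.
Printing is complete: Nov 2, 2009 + 18 days = Nov 20, 2009.
Books arrive at the warehouse: Nov 20, 2009 + 21 days = Dec 11, 2009.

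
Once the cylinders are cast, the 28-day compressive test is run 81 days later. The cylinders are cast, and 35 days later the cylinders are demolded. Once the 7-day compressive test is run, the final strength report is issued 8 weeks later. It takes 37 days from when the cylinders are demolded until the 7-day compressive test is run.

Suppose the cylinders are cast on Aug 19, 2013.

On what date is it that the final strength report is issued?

The cylinders are cast: Aug 19, 2013.
The cylinders are demolded: Aug 19, 2013 + 35 days = Sep 23, 2013.
The 7-day compressive test is run: Sep 23, 2013 + 37 days = Oct 30, 2013.
The final strength report is issued: Oct 30, 2013 + 8 weeks = Dec 25, 2013.

Dec 25, 2013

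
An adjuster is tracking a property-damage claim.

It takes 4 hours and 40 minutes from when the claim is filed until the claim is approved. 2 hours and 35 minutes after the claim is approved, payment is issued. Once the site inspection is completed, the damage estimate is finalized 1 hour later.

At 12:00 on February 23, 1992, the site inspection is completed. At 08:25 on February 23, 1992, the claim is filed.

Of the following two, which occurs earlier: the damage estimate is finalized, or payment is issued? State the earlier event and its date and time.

The damage estimate is finalized — 13:00 on February 23, 1992

The site inspection is completed: 12:00 Feb 23, 1992.
The damage estimate is finalized: 12:00 Feb 23, 1992 + 1h = 13:00 Feb 23, 1992.
The claim is filed: 08:25 Feb 23, 1992.
The claim is approved: 08:25 Feb 23, 1992 + 4h40m = 13:05 Feb 23, 1992.
Payment is issued: 13:05 Feb 23, 1992 + 2h35m = 15:40 Feb 23, 1992.
Comparing: the damage estimate is finalized at 13:00 Feb 23, 1992 vs payment is issued at 15:40 Feb 23, 1992. Earlier: the damage estimate is finalized.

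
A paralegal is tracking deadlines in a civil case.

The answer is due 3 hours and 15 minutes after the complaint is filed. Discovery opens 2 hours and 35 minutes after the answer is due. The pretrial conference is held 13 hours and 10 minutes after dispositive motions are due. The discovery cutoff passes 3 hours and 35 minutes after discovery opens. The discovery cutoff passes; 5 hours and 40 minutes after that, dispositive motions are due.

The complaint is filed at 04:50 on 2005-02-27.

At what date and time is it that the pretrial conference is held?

The complaint is filed: 04:50 Feb 27, 2005.
The answer is due: 04:50 Feb 27, 2005 + 3h15m = 08:05 Feb 27, 2005.
Discovery opens: 08:05 Feb 27, 2005 + 2h35m = 10:40 Feb 27, 2005.
The discovery cutoff passes: 10:40 Feb 27, 2005 + 3h35m = 14:15 Feb 27, 2005.
Dispositive motions are due: 14:15 Feb 27, 2005 + 5h40m = 19:55 Feb 27, 2005.
The pretrial conference is held: 19:55 Feb 27, 2005 + 13h10m = 09:05 Feb 28, 2005.

09:05 on 2005-02-28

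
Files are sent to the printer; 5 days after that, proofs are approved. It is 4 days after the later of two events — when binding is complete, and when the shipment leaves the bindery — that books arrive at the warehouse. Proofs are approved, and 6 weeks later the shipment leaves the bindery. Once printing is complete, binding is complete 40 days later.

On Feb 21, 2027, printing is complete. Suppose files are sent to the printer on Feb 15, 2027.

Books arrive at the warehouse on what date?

Apr 7, 2027

Printing is complete: Feb 21, 2027.
Binding is complete: Feb 21, 2027 + 40 days = Apr 2, 2027.
Files are sent to the printer: Feb 15, 2027.
Proofs are approved: Feb 15, 2027 + 5 days = Feb 20, 2027.
The shipment leaves the bindery: Feb 20, 2027 + 6 weeks = Apr 3, 2027.
Both prerequisites met — binding is complete (Apr 2, 2027), the shipment leaves the bindery (Apr 3, 2027); the later is Apr 3, 2027.
Books arrive at the warehouse: Apr 3, 2027 + 4 days = Apr 7, 2027.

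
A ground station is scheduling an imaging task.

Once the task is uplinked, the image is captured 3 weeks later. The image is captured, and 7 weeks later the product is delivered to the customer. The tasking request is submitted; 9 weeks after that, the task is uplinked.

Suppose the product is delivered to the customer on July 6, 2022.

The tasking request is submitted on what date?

February 23, 2022

The product is delivered to the customer: Jul 6, 2022.
The image is captured: Jul 6, 2022 − 7 weeks = May 18, 2022.
The task is uplinked: May 18, 2022 − 3 weeks = Apr 27, 2022.
The tasking request is submitted: Apr 27, 2022 − 9 weeks = Feb 23, 2022.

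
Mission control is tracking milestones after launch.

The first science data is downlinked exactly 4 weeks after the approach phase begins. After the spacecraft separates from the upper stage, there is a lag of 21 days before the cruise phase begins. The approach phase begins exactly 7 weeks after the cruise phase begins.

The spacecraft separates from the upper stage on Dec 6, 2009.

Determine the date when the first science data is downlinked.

The spacecraft separates from the upper stage: Dec 6, 2009.
The cruise phase begins: Dec 6, 2009 + 21 days = Dec 27, 2009.
The approach phase begins: Dec 27, 2009 + 7 weeks = Feb 14, 2010.
The first science data is downlinked: Feb 14, 2010 + 4 weeks = Mar 14, 2010.

Mar 14, 2010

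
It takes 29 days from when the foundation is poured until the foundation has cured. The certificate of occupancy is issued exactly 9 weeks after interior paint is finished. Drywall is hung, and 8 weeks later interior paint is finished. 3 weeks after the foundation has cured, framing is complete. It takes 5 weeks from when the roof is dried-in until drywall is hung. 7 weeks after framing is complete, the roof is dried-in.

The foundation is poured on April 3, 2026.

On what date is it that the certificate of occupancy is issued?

December 12, 2026

The foundation is poured: Apr 3, 2026.
The foundation has cured: Apr 3, 2026 + 29 days = May 2, 2026.
Framing is complete: May 2, 2026 + 3 weeks = May 23, 2026.
The roof is dried-in: May 23, 2026 + 7 weeks = Jul 11, 2026.
Drywall is hung: Jul 11, 2026 + 5 weeks = Aug 15, 2026.
Interior paint is finished: Aug 15, 2026 + 8 weeks = Oct 10, 2026.
The certificate of occupancy is issued: Oct 10, 2026 + 9 weeks = Dec 12, 2026.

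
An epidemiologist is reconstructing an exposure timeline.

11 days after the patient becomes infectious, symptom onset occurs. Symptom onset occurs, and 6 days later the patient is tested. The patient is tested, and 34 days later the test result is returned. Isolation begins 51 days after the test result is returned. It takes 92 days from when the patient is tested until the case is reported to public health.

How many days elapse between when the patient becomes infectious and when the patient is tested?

17 days

Causal path: the patient becomes infectious → symptom onset occurs → the patient is tested.
Total delay along the path: 11 + 6 = 17 days.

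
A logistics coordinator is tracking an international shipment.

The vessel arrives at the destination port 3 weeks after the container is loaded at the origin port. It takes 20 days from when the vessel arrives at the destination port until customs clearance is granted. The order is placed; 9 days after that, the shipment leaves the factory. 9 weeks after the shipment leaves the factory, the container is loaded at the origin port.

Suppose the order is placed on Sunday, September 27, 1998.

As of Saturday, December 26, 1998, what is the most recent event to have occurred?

The order is placed: Sep 27, 1998.
The shipment leaves the factory: Sep 27, 1998 + 9 days = Oct 6, 1998.
The container is loaded at the origin port: Oct 6, 1998 + 9 weeks = Dec 8, 1998.
The vessel arrives at the destination port: Dec 8, 1998 + 3 weeks = Dec 29, 1998.
Customs clearance is granted: Dec 29, 1998 + 20 days = Jan 18, 1999.
Dec 26, 1998 falls between when the container is loaded at the origin port (Dec 8, 1998) and when the vessel arrives at the destination port (Dec 29, 1998).

The container is loaded at the origin port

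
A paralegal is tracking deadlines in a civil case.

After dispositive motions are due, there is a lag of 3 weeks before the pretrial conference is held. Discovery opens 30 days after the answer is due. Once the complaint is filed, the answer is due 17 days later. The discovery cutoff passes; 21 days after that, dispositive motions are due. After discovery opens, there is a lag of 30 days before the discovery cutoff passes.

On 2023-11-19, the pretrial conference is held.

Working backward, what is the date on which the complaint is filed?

The pretrial conference is held: Nov 19, 2023.
Dispositive motions are due: Nov 19, 2023 − 3 weeks = Oct 29, 2023.
The discovery cutoff passes: Oct 29, 2023 − 21 days = Oct 8, 2023.
Discovery opens: Oct 8, 2023 − 30 days = Sep 8, 2023.
The answer is due: Sep 8, 2023 − 30 days = Aug 9, 2023.
The complaint is filed: Aug 9, 2023 − 17 days = Jul 23, 2023.

2023-07-23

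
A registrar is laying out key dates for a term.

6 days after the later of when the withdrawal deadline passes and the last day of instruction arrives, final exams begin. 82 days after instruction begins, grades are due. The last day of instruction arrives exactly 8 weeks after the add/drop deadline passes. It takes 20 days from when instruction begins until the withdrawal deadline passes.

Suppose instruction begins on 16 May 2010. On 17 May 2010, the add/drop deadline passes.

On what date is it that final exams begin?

Instruction begins: May 16, 2010.
The withdrawal deadline passes: May 16, 2010 + 20 days = Jun 5, 2010.
The add/drop deadline passes: May 17, 2010.
The last day of instruction arrives: May 17, 2010 + 8 weeks = Jul 12, 2010.
Both prerequisites met — the withdrawal deadline passes (Jun 5, 2010), the last day of instruction arrives (Jul 12, 2010); the later is Jul 12, 2010.
Final exams begin: Jul 12, 2010 + 6 days = Jul 18, 2010.

18 July 2010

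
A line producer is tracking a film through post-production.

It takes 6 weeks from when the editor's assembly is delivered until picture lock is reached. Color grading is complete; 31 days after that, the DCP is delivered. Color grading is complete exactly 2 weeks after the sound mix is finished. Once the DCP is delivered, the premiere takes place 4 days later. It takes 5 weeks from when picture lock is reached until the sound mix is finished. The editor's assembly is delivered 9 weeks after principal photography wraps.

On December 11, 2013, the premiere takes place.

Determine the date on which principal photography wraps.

June 5, 2013

The premiere takes place: Dec 11, 2013.
The DCP is delivered: Dec 11, 2013 − 4 days = Dec 7, 2013.
Color grading is complete: Dec 7, 2013 − 31 days = Nov 6, 2013.
The sound mix is finished: Nov 6, 2013 − 2 weeks = Oct 23, 2013.
Picture lock is reached: Oct 23, 2013 − 5 weeks = Sep 18, 2013.
The editor's assembly is delivered: Sep 18, 2013 − 6 weeks = Aug 7, 2013.
Principal photography wraps: Aug 7, 2013 − 9 weeks = Jun 5, 2013.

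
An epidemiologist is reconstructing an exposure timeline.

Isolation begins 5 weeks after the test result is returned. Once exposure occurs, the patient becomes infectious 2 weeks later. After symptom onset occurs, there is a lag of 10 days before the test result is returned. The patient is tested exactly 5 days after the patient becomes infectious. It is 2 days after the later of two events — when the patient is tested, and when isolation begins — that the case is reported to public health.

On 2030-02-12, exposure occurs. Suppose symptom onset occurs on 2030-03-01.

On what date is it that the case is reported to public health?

2030-04-17

Exposure occurs: Feb 12, 2030.
The patient becomes infectious: Feb 12, 2030 + 2 weeks = Feb 26, 2030.
The patient is tested: Feb 26, 2030 + 5 days = Mar 3, 2030.
Symptom onset occurs: Mar 1, 2030.
The test result is returned: Mar 1, 2030 + 10 days = Mar 11, 2030.
Isolation begins: Mar 11, 2030 + 5 weeks = Apr 15, 2030.
Both prerequisites met — the patient is tested (Mar 3, 2030), isolation begins (Apr 15, 2030); the later is Apr 15, 2030.
The case is reported to public health: Apr 15, 2030 + 2 days = Apr 17, 2030.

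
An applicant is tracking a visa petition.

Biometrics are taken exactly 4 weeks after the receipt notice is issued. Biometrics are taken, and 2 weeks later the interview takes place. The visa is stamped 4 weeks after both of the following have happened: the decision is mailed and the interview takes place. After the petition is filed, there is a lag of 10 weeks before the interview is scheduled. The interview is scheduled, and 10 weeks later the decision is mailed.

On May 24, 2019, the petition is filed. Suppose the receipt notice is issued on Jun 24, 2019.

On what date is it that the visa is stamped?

The petition is filed: May 24, 2019.
The interview is scheduled: May 24, 2019 + 10 weeks = Aug 2, 2019.
The decision is mailed: Aug 2, 2019 + 10 weeks = Oct 11, 2019.
The receipt notice is issued: Jun 24, 2019.
Biometrics are taken: Jun 24, 2019 + 4 weeks = Jul 22, 2019.
The interview takes place: Jul 22, 2019 + 2 weeks = Aug 5, 2019.
Both prerequisites met — the decision is mailed (Oct 11, 2019), the interview takes place (Aug 5, 2019); the later is Oct 11, 2019.
The visa is stamped: Oct 11, 2019 + 4 weeks = Nov 8, 2019.

Nov 8, 2019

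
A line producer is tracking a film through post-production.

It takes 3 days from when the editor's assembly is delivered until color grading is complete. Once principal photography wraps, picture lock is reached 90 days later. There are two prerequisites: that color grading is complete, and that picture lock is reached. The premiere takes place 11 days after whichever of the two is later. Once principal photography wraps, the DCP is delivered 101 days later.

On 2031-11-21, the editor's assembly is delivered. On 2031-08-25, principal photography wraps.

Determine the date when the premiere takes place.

The editor's assembly is delivered: Nov 21, 2031.
Color grading is complete: Nov 21, 2031 + 3 days = Nov 24, 2031.
Principal photography wraps: Aug 25, 2031.
Picture lock is reached: Aug 25, 2031 + 90 days = Nov 23, 2031.
Both prerequisites met — color grading is complete (Nov 24, 2031), picture lock is reached (Nov 23, 2031); the later is Nov 24, 2031.
The premiere takes place: Nov 24, 2031 + 11 days = Dec 5, 2031.

2031-12-05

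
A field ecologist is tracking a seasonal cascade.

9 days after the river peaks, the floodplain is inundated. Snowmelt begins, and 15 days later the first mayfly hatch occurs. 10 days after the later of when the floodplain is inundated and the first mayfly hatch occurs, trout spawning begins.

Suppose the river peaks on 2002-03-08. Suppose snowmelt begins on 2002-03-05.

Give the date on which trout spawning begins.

The river peaks: Mar 8, 2002.
The floodplain is inundated: Mar 8, 2002 + 9 days = Mar 17, 2002.
Snowmelt begins: Mar 5, 2002.
The first mayfly hatch occurs: Mar 5, 2002 + 15 days = Mar 20, 2002.
Both prerequisites met — the floodplain is inundated (Mar 17, 2002), the first mayfly hatch occurs (Mar 20, 2002); the later is Mar 20, 2002.
Trout spawning begins: Mar 20, 2002 + 10 days = Mar 30, 2002.

2002-03-30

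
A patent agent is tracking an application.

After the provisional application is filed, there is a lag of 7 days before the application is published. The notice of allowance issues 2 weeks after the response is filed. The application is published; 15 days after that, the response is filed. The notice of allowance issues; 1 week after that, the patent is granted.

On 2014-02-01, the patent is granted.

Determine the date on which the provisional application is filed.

2013-12-20

The patent is granted: Feb 1, 2014.
The notice of allowance issues: Feb 1, 2014 − 1 week = Jan 25, 2014.
The response is filed: Jan 25, 2014 − 2 weeks = Jan 11, 2014.
The application is published: Jan 11, 2014 − 15 days = Dec 27, 2013.
The provisional application is filed: Dec 27, 2013 − 7 days = Dec 20, 2013.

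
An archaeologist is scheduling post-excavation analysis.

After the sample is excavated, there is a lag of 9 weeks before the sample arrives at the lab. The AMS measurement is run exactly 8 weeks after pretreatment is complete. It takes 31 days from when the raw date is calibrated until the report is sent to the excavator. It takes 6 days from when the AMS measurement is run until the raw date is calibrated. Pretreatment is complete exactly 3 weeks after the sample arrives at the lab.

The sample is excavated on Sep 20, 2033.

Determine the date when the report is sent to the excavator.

Mar 16, 2034

The sample is excavated: Sep 20, 2033.
The sample arrives at the lab: Sep 20, 2033 + 9 weeks = Nov 22, 2033.
Pretreatment is complete: Nov 22, 2033 + 3 weeks = Dec 13, 2033.
The AMS measurement is run: Dec 13, 2033 + 8 weeks = Feb 7, 2034.
The raw date is calibrated: Feb 7, 2034 + 6 days = Feb 13, 2034.
The report is sent to the excavator: Feb 13, 2034 + 31 days = Mar 16, 2034.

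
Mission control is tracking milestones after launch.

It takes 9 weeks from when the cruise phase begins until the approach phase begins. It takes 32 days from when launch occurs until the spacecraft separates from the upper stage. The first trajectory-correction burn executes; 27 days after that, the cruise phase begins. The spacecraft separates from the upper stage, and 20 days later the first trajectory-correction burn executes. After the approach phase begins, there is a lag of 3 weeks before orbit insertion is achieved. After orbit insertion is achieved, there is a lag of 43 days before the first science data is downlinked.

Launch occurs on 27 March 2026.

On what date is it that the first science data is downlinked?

Launch occurs: Mar 27, 2026.
The spacecraft separates from the upper stage: Mar 27, 2026 + 32 days = Apr 28, 2026.
The first trajectory-correction burn executes: Apr 28, 2026 + 20 days = May 18, 2026.
The cruise phase begins: May 18, 2026 + 27 days = Jun 14, 2026.
The approach phase begins: Jun 14, 2026 + 9 weeks = Aug 16, 2026.
Orbit insertion is achieved: Aug 16, 2026 + 3 weeks = Sep 6, 2026.
The first science data is downlinked: Sep 6, 2026 + 43 days = Oct 19, 2026.

19 October 2026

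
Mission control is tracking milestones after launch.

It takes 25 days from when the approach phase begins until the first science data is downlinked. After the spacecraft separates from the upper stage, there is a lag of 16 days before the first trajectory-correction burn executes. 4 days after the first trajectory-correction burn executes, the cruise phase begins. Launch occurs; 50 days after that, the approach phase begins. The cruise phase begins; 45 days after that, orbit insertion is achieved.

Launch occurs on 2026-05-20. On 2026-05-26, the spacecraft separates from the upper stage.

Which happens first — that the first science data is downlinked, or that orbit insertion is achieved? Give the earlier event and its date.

Launch occurs: May 20, 2026.
The approach phase begins: May 20, 2026 + 50 days = Jul 9, 2026.
The first science data is downlinked: Jul 9, 2026 + 25 days = Aug 3, 2026.
The spacecraft separates from the upper stage: May 26, 2026.
The first trajectory-correction burn executes: May 26, 2026 + 16 days = Jun 11, 2026.
The cruise phase begins: Jun 11, 2026 + 4 days = Jun 15, 2026.
Orbit insertion is achieved: Jun 15, 2026 + 45 days = Jul 30, 2026.
Comparing: the first science data is downlinked on Aug 3, 2026 vs orbit insertion is achieved on Jul 30, 2026. Earlier: orbit insertion is achieved.

Orbit insertion is achieved — 2026-07-30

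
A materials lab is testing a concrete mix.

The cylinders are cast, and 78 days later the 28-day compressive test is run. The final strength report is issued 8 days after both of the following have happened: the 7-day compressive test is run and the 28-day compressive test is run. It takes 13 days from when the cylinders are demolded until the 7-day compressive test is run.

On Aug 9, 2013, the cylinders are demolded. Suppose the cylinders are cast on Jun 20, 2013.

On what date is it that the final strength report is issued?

The cylinders are demolded: Aug 9, 2013.
The 7-day compressive test is run: Aug 9, 2013 + 13 days = Aug 22, 2013.
The cylinders are cast: Jun 20, 2013.
The 28-day compressive test is run: Jun 20, 2013 + 78 days = Sep 6, 2013.
Both prerequisites met — the 7-day compressive test is run (Aug 22, 2013), the 28-day compressive test is run (Sep 6, 2013); the later is Sep 6, 2013.
The final strength report is issued: Sep 6, 2013 + 8 days = Sep 14, 2013.

Sep 14, 2013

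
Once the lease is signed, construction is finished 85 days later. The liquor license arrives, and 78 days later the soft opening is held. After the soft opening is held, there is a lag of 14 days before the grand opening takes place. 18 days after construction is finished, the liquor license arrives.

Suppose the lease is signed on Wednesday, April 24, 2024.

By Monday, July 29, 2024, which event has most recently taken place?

Construction is finished

The lease is signed: Apr 24, 2024.
Construction is finished: Apr 24, 2024 + 85 days = Jul 18, 2024.
The liquor license arrives: Jul 18, 2024 + 18 days = Aug 5, 2024.
The soft opening is held: Aug 5, 2024 + 78 days = Oct 22, 2024.
The grand opening takes place: Oct 22, 2024 + 14 days = Nov 5, 2024.
Jul 29, 2024 falls between when construction is finished (Jul 18, 2024) and when the liquor license arrives (Aug 5, 2024).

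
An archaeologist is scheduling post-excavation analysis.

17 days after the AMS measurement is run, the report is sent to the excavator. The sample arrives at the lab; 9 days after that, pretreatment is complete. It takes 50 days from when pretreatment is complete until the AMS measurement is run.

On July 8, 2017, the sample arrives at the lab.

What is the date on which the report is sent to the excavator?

The sample arrives at the lab: Jul 8, 2017.
Pretreatment is complete: Jul 8, 2017 + 9 days = Jul 17, 2017.
The AMS measurement is run: Jul 17, 2017 + 50 days = Sep 5, 2017.
The report is sent to the excavator: Sep 5, 2017 + 17 days = Sep 22, 2017.

September 22, 2017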